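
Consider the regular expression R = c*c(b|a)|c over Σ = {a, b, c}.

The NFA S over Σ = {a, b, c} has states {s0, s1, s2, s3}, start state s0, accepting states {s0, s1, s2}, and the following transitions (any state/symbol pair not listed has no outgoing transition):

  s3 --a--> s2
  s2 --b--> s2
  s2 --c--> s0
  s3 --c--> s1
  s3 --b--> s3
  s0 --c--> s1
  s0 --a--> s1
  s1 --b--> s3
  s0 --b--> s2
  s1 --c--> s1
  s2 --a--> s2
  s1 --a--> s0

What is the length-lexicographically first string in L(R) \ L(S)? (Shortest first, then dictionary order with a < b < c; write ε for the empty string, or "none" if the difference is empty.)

The string cb is accepted by R but not by S.
No shorter string lies in the difference, and cb is the lexicographically first length-2 string in L(R) \ L(S).

cb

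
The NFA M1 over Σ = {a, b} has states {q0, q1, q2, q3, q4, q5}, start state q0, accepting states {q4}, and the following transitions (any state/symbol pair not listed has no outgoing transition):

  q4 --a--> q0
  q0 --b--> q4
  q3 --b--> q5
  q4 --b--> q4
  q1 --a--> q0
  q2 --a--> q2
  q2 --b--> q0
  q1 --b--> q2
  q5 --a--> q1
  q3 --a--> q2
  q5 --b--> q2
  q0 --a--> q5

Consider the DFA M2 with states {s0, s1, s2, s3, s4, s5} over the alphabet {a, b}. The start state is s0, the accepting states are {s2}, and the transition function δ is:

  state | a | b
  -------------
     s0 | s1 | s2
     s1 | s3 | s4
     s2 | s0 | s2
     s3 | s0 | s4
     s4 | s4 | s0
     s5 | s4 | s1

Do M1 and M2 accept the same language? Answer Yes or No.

Yes

Exploring the product automaton M1 × M2 from the start pair (q0, s0), following both machines on each input symbol, reaches 5 state pairs: (q0, s0), (q5, s1), (q4, s2), (q1, s3), (q2, s4).
M1 accepts in {q4} and M2 accepts in {s2}. In every reachable pair the two components are either both accepting — (q4, s2) — or both non-accepting, so no string is accepted by exactly one of the machines: L(M1) \ L(M2) and L(M2) \ L(M1) are both empty.
Hence every string is accepted by M1 iff it is accepted by M2, and the two languages coincide.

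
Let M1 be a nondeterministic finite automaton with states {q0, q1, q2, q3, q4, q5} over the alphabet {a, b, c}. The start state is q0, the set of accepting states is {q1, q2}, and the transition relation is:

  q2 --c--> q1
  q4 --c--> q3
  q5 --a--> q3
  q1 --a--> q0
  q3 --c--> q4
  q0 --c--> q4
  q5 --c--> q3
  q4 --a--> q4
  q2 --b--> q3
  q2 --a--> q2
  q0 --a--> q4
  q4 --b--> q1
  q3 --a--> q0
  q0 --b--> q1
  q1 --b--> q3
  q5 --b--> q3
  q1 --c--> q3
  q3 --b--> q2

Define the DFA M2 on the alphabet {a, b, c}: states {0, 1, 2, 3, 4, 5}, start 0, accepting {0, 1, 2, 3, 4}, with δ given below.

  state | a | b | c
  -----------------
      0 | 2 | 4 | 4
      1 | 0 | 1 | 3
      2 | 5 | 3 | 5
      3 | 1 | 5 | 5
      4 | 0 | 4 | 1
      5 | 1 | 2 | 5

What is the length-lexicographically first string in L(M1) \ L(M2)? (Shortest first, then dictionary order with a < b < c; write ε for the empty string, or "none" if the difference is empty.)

acba

The string acba is accepted by M1 but not by M2.
No shorter string lies in the difference, and acba is the lexicographically first length-4 string in L(M1) \ L(M2).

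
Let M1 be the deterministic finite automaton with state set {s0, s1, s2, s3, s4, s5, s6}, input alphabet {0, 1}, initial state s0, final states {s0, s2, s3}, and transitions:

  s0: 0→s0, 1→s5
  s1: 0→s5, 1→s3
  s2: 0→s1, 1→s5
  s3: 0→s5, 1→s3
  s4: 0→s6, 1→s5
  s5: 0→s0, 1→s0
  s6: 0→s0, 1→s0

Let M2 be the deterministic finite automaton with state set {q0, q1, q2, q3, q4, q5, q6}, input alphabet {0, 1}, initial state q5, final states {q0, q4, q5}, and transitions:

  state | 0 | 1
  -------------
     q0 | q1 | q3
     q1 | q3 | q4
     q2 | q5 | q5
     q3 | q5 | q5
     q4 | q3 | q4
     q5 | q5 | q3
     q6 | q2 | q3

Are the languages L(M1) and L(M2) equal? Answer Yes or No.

Yes

Exploring the product automaton M1 × M2 from the start pair (s0, q5), following both machines on each input symbol, reaches 2 state pairs: (s0, q5), (s5, q3).
M1 accepts in {s0, s2, s3} and M2 accepts in {q0, q4, q5}. In every reachable pair the two components are either both accepting — (s0, q5) — or both non-accepting, so no string is accepted by exactly one of the machines: L(M1) \ L(M2) and L(M2) \ L(M1) are both empty.
Hence every string is accepted by M1 iff it is accepted by M2, and the two languages coincide.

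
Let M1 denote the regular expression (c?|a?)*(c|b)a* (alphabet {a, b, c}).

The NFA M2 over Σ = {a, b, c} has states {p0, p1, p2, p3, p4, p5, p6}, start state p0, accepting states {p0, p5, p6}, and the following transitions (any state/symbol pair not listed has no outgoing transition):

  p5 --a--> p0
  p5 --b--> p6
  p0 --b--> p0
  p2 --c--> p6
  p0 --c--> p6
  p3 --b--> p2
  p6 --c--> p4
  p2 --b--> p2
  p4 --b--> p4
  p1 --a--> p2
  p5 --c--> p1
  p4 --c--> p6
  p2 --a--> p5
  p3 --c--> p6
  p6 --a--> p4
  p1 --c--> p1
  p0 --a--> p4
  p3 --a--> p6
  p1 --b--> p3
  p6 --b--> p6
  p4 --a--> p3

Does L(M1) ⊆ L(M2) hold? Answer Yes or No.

No

The string ab is in L(M1) but not in L(M2).
So L(M1) ⊄ L(M2).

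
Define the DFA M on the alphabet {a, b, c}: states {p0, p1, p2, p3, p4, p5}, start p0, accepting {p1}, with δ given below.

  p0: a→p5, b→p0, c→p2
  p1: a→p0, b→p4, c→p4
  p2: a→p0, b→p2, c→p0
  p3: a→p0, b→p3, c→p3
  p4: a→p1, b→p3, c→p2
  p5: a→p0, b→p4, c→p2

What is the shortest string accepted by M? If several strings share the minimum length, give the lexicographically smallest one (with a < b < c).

aba

A breadth-first search from p0 reaches an accepting state first via the path p0 → p5 → p4 → p1 on input aba.
No string of length < 3 is accepted (BFS exhausts all shorter strings without reaching an accepting state), and aba is the lexicographically least accepting string of length 3.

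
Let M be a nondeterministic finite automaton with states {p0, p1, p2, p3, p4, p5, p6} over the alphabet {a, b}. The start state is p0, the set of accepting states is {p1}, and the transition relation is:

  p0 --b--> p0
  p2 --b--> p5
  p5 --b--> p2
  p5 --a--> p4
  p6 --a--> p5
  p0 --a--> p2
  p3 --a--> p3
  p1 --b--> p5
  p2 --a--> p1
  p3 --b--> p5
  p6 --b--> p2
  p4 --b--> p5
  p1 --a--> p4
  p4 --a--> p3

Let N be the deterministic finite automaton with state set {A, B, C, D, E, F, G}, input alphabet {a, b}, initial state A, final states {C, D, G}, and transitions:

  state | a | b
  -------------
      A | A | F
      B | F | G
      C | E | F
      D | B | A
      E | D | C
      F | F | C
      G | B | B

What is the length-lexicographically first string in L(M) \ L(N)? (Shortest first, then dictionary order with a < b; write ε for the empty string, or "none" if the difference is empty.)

aa

The string aa is accepted by M but not by N.
No shorter string lies in the difference, and aa is the lexicographically first length-2 string in L(M) \ L(N).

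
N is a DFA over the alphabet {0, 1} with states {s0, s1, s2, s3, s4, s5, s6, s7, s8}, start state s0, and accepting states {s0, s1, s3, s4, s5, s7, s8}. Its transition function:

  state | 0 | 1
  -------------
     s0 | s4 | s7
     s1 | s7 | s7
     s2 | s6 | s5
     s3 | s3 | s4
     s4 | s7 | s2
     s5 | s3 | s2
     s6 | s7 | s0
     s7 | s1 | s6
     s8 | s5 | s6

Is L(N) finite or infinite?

infinite

State s2 is reachable from the start and can reach an accepting state, and it lies on the cycle s2 → s5 → s2.
Traversing that cycle any number of times yields accepted strings of unbounded length, so the language is infinite.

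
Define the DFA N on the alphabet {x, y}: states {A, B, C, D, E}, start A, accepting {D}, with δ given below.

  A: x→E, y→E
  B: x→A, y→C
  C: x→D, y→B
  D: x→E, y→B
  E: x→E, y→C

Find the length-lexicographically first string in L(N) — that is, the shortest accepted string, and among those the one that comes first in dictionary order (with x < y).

xyx

A breadth-first search from A reaches an accepting state first via the path A → E → C → D on input xyx.
No string of length < 3 is accepted (BFS exhausts all shorter strings without reaching an accepting state), and xyx is the lexicographically least accepting string of length 3.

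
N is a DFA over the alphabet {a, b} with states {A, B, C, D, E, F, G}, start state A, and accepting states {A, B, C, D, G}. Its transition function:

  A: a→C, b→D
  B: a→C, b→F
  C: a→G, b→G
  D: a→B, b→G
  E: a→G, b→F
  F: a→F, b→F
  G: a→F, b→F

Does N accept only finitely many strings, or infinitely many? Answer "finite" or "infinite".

finite

The useful states (reachable from A and able to reach an accepting state) are {A, B, C, D, G}.
Restricted to these states the transition graph has no cycle, so every accepting path has bounded length and L is finite.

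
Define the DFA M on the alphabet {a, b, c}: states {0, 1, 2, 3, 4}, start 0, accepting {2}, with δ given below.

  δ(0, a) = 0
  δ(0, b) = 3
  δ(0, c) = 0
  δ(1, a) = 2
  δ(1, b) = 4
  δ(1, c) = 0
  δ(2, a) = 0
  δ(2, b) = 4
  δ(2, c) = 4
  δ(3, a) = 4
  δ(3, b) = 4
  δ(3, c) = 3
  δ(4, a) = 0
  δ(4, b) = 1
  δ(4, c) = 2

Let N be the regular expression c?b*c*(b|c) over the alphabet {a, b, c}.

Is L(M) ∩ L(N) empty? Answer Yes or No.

No

The string bbc is accepted by both M and N.
Hence L(M) ∩ L(N) ≠ ∅.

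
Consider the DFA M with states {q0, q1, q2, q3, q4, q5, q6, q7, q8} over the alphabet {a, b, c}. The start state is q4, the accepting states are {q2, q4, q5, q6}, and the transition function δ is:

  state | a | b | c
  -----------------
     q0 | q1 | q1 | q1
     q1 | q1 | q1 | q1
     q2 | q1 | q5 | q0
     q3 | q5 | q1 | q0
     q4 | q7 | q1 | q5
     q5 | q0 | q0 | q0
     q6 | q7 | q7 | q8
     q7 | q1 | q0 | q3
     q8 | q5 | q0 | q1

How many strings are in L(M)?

3

The useful subgraph on states {q3, q4, q5, q7} is acyclic, so L(M) is finite; the longest accepting path visits 4 useful states, giving maximum string length 3.
Counting accepting paths from q4 by length: 1 of length 0, 1 of length 1, 1 of length 3. Total 3.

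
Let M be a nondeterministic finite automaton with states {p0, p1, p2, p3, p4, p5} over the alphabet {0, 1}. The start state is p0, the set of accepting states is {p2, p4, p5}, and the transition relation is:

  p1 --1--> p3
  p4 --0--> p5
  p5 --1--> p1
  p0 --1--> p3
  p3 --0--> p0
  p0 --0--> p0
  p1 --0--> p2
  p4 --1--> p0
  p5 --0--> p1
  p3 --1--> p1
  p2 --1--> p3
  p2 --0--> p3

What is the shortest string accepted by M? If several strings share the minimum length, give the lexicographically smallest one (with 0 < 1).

110

A breadth-first search from p0 reaches an accepting state first via the path p0 → p3 → p1 → p2 on input 110.
No string of length < 3 is accepted (BFS exhausts all shorter strings without reaching an accepting state), and 110 is the lexicographically least accepting string of length 3.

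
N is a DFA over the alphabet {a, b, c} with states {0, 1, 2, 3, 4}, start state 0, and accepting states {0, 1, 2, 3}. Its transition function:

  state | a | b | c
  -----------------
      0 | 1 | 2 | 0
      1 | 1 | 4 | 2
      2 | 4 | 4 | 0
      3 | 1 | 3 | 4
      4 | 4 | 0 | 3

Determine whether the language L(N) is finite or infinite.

infinite

State 0 is reachable from the start and can reach an accepting state, and it lies on the cycle 0 → 0.
Traversing that cycle any number of times yields accepted strings of unbounded length, so the language is infinite.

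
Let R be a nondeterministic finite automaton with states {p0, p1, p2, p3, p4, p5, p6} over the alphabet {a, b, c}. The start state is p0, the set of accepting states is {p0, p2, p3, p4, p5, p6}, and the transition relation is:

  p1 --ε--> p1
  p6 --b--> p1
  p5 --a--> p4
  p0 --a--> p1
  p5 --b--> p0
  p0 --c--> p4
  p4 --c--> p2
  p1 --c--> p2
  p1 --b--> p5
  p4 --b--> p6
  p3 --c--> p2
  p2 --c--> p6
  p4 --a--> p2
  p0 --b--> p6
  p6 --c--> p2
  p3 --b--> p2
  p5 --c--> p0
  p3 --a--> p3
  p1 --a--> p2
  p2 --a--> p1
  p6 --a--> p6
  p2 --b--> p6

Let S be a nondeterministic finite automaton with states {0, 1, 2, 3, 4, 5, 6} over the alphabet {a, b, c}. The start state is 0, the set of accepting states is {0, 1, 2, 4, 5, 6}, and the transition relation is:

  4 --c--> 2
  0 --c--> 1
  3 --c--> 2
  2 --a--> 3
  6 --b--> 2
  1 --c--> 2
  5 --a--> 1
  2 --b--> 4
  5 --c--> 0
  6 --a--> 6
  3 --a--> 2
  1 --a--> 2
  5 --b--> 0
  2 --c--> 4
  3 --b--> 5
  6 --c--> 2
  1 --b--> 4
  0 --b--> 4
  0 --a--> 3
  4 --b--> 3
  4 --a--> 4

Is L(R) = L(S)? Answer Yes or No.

Exploring the product automaton R × S from the start pair (p0, 0), following both machines on each input symbol, reaches 6 state pairs: (p0, 0), (p1, 3), (p6, 4), (p4, 1), (p2, 2), (p5, 5).
R accepts in {p0, p2, p3, p4, p5, p6} and S accepts in {0, 1, 2, 4, 5, 6}. In every reachable pair the two components are either both accepting — (p0, 0), (p6, 4), (p4, 1), (p2, 2), (p5, 5) — or both non-accepting, so no string is accepted by exactly one of the machines: L(R) \ L(S) and L(S) \ L(R) are both empty.
Hence every string is accepted by R iff it is accepted by S, and the two languages coincide.

Yes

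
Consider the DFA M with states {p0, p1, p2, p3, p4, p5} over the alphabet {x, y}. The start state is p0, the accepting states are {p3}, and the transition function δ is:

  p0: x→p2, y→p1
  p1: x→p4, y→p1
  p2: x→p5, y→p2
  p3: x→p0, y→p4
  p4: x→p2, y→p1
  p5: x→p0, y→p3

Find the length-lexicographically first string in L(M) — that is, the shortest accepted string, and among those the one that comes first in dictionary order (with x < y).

A breadth-first search from p0 reaches an accepting state first via the path p0 → p2 → p5 → p3 on input xxy.
No string of length < 3 is accepted (BFS exhausts all shorter strings without reaching an accepting state), and xxy is the lexicographically least accepting string of length 3.

xxy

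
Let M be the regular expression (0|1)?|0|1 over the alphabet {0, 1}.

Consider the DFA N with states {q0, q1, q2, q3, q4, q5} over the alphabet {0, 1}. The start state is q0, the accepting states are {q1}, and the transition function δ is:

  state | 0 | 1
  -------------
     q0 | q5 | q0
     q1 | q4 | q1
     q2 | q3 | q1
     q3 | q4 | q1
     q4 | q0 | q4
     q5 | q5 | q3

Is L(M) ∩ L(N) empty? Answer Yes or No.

Yes

Converting the expression M to a DFA (subset construction, then merging equivalent states) gives the minimal DFA with states {m0, m1, m2}, start state m0, accepting states {m0, m1} and transitions m0: 0→m1, 1→m1; m1: 0→m2, 1→m2; m2: 0→m2, 1→m2.
Exploring the product automaton M × N from the start pair (m0, q0), following both machines on each input symbol, reaches 8 state pairs: (m0, q0), (m1, q5), (m1, q0), (m2, q5), (m2, q3), (m2, q0), (m2, q4), (m2, q1).
M accepts in {m0, m1} and N accepts in {q1}; no reachable pair has both components accepting, so no string drives both machines to acceptance simultaneously and L(M) ∩ L(N) = ∅.
So no string is accepted by both, and the intersection is empty.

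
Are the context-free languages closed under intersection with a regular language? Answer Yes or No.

Run a PDA for the context-free language and a DFA for the regular one in parallel (product of finite controls, the PDA's stack unchanged, the DFA advancing only on input moves); the product PDA accepts exactly the intersection. (Intersection of two CFLs, by contrast, can fail to be context-free.)
So the context-free languages are closed under intersection with a regular language.

Yes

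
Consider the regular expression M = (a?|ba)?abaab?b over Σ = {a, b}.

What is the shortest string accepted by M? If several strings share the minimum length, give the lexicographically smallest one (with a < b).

abaab

By inspection of the expression, no string of length less than 5 matches, and abaab is the lexicographically first match of length 5.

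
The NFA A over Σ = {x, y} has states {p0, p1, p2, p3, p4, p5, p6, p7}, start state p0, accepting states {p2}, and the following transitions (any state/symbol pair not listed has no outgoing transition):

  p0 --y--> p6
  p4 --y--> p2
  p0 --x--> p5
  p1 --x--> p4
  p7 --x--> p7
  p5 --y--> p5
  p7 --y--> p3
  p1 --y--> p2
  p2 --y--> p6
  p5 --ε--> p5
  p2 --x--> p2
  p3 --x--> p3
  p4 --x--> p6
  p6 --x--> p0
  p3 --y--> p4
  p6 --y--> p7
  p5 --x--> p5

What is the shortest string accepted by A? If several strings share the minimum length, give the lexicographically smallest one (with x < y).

A breadth-first search from p0 reaches an accepting state first via the path p0 → p6 → p7 → p3 → p4 → p2 on input yyyyy.
No string of length < 5 is accepted (BFS exhausts all shorter strings without reaching an accepting state), and yyyyy is the lexicographically least accepting string of length 5.

yyyyy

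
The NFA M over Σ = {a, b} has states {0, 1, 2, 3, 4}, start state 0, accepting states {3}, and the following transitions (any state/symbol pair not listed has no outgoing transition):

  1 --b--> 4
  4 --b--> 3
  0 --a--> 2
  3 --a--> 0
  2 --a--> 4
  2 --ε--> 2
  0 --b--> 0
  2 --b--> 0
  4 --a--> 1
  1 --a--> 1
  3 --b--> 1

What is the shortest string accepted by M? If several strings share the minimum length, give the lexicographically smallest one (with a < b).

A breadth-first search from 0 reaches an accepting state first via the path 0 → 2 → 4 → 3 on input aab.
No string of length < 3 is accepted (BFS exhausts all shorter strings without reaching an accepting state), and aab is the lexicographically least accepting string of length 3.

aab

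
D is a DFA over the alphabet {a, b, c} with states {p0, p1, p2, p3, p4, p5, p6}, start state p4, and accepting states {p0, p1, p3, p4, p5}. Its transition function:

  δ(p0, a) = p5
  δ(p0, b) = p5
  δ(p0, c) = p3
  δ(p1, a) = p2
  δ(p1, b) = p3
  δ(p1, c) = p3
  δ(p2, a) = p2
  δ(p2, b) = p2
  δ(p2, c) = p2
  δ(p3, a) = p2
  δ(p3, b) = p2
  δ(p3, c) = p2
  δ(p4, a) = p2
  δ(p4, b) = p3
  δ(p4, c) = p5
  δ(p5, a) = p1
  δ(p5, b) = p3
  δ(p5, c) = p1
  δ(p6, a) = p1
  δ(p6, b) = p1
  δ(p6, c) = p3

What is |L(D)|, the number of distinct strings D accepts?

The useful subgraph on states {p1, p3, p4, p5} is acyclic, so L(D) is finite; the longest accepting path visits 4 useful states, giving maximum string length 3.
Counting accepting paths from p4 by length: 1 of length 0, 2 of length 1, 3 of length 2, 4 of length 3. Total 10.

10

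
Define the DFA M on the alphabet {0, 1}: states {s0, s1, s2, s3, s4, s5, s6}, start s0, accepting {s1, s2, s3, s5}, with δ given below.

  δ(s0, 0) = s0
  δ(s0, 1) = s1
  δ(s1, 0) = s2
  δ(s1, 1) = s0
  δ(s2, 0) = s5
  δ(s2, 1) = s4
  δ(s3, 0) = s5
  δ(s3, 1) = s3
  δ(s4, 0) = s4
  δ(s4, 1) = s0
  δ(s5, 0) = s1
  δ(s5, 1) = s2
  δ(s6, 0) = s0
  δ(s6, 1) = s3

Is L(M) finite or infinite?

infinite

State s0 is reachable from the start and can reach an accepting state, and it lies on the cycle s0 → s0.
Traversing that cycle any number of times yields accepted strings of unbounded length, so the language is infinite.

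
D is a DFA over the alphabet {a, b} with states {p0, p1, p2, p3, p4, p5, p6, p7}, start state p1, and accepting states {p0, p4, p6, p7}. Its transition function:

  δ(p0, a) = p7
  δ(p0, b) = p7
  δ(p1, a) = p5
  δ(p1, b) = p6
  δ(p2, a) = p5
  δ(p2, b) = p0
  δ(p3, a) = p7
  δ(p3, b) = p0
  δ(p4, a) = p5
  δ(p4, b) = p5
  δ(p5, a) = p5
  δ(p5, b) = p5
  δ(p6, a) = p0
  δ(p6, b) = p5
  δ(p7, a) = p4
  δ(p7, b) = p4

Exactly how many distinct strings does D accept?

8

The useful subgraph on states {p0, p1, p4, p6, p7} is acyclic, so L(D) is finite; the longest accepting path visits 5 useful states, giving maximum string length 4.
Counting accepting paths from p1 by length: 1 of length 1, 1 of length 2, 2 of length 3, 4 of length 4. Total 8.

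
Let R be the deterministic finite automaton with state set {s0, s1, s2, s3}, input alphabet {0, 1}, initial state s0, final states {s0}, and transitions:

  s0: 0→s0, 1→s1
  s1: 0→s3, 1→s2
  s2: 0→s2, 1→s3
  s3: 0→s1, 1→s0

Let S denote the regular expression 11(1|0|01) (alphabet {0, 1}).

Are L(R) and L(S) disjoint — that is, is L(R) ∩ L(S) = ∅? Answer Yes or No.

Converting the expression S to a DFA (subset construction, then merging equivalent states) gives the minimal DFA with states {r0, r1, r2, r3, r4, r5}, start state r0, accepting states {r4, r5} and transitions r0: 0→r1, 1→r2; r1: 0→r1, 1→r1; r2: 0→r1, 1→r3; r3: 0→r4, 1→r5; r4: 0→r1, 1→r5; r5: 0→r1, 1→r1.
Exploring the product automaton R × S from the start pair (s0, r0), following both machines on each input symbol, reaches 9 state pairs: (s0, r0), (s0, r1), (s1, r2), (s1, r1), (s3, r1), (s2, r3), (s2, r1), (s2, r4), (s3, r5).
R accepts in {s0} and S accepts in {r4, r5}; no reachable pair has both components accepting, so no string drives both machines to acceptance simultaneously and L(R) ∩ L(S) = ∅.
So no string is accepted by both, and the intersection is empty.

Yes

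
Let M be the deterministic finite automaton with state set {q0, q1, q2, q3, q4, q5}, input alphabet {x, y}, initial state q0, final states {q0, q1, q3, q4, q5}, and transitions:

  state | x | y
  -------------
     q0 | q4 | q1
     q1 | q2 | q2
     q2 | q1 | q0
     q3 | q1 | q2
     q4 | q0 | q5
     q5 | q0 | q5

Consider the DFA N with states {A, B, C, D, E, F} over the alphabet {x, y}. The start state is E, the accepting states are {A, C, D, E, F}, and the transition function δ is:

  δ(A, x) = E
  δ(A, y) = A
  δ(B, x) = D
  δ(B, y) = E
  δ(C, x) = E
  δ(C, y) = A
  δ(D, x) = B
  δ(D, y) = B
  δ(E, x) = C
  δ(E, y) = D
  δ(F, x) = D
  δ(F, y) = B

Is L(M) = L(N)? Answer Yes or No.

Exploring the product automaton M × N from the start pair (q0, E), following both machines on each input symbol, reaches 5 state pairs: (q0, E), (q4, C), (q1, D), (q5, A), (q2, B).
M accepts in {q0, q1, q3, q4, q5} and N accepts in {A, C, D, E, F}. In every reachable pair the two components are either both accepting — (q0, E), (q4, C), (q1, D), (q5, A) — or both non-accepting, so no string is accepted by exactly one of the machines: L(M) \ L(N) and L(N) \ L(M) are both empty.
Hence every string is accepted by M iff it is accepted by N, and the two languages coincide.

Yes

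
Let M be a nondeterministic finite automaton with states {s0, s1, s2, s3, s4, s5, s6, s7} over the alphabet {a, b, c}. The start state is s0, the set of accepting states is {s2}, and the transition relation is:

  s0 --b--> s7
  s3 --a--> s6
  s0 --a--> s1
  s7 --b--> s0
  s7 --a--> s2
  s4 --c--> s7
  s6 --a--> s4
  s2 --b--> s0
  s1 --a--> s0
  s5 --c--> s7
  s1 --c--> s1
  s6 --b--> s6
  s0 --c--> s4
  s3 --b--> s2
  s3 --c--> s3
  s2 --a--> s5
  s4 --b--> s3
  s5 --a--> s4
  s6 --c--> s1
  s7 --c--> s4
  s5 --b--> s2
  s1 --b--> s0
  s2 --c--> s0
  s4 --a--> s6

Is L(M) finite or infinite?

infinite

State s0 is reachable from the start and can reach an accepting state, and it lies on the cycle s0 → s1 → s0.
Traversing that cycle any number of times yields accepted strings of unbounded length, so the language is infinite.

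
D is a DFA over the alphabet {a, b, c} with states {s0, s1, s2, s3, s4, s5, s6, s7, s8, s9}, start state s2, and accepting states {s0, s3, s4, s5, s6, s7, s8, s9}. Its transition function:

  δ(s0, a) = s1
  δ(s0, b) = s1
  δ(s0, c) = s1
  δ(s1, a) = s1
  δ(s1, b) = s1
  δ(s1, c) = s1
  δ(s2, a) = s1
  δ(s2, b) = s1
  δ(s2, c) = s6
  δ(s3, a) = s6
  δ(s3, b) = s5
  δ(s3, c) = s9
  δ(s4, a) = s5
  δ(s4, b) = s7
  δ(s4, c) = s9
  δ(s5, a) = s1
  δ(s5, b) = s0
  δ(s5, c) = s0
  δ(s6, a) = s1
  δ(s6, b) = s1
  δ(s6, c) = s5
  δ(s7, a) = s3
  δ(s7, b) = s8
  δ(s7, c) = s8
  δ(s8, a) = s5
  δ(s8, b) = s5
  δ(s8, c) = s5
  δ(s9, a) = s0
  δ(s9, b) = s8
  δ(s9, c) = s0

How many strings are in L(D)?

The useful subgraph on states {s0, s2, s5, s6} is acyclic, so L(D) is finite; the longest accepting path visits 4 useful states, giving maximum string length 3.
Counting accepting paths from s2 by length: 1 of length 1, 1 of length 2, 2 of length 3. Total 4.

4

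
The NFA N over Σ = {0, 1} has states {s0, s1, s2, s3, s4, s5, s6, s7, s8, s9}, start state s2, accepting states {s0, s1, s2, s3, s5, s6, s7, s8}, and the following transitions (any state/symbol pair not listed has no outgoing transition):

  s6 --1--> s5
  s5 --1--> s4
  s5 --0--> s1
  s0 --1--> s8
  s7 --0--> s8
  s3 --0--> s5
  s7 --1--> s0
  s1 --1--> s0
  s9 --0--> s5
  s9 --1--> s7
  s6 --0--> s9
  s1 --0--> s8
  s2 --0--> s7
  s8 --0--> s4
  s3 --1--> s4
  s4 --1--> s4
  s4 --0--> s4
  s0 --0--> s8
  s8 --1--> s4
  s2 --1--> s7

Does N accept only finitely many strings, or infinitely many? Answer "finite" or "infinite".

The useful states (reachable from s2 and able to reach an accepting state) are {s0, s2, s7, s8}.
Restricted to these states the transition graph has no cycle, so every accepting path has bounded length and L is finite.

finite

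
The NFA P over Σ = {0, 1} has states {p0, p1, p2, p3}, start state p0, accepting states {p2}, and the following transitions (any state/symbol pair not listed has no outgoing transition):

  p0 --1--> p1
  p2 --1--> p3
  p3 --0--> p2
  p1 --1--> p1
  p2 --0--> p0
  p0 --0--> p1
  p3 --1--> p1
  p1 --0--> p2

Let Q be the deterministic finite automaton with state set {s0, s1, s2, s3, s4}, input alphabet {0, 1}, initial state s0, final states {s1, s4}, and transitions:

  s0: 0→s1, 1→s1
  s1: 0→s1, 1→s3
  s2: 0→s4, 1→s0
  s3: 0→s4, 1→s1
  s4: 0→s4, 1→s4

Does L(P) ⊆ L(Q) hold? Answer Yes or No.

Exploring the product automaton P × Q from the start pair (p0, s0), following both machines on each input symbol, reaches 10 state pairs: (p0, s0), (p1, s1), (p2, s1), (p1, s3), (p0, s1), (p3, s3), (p2, s4), (p0, s4), (p3, s4), (p1, s4).
P accepts in {p2} and Q accepts in {s1, s4}. The reachable pairs whose P-component is accepting are (p2, s1), (p2, s4); in each of them the Q-component is accepting too, so the product for L(P) \ L(Q) (P-component accepting, Q-component rejecting) has no reachable accepting pair and the difference is empty.
Hence every string in L(P) is also in L(Q).

Yes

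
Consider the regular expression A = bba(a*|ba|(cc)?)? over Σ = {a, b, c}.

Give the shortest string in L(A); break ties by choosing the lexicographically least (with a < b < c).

bba

By inspection of the expression, no string of length less than 3 matches, and bba is the lexicographically first match of length 3.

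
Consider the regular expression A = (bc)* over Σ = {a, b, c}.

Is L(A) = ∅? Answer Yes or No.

The empty string ε matches the expression, so it belongs to L(A).
Since L(A) contains at least one string, it is not empty.

No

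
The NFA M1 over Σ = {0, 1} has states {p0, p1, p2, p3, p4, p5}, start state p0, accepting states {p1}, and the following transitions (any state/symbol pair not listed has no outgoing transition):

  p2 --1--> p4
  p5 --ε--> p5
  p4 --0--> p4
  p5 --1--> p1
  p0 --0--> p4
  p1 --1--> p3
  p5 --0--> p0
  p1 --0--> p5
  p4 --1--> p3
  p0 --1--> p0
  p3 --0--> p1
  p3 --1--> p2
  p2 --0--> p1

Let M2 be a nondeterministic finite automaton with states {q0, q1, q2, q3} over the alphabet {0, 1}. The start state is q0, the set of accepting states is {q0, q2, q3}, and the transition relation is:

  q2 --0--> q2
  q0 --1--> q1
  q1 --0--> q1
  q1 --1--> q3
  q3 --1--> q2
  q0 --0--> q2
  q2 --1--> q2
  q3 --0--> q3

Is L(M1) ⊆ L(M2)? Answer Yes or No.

Exploring the product automaton M1 × M2 from the start pair (p0, q0), following both machines on each input symbol, reaches 14 state pairs: (p0, q0), (p4, q2), (p0, q1), (p3, q2), (p4, q1), (p0, q3), (p1, q2), (p2, q2), (p3, q3), (p4, q3), (p0, q2), (p5, q2), (p1, q3), (p5, q3).
M1 accepts in {p1} and M2 accepts in {q0, q2, q3}. The reachable pairs whose M1-component is accepting are (p1, q2), (p1, q3); in each of them the M2-component is accepting too, so the product for L(M1) \ L(M2) (M1-component accepting, M2-component rejecting) has no reachable accepting pair and the difference is empty.
Hence every string in L(M1) is also in L(M2).

Yes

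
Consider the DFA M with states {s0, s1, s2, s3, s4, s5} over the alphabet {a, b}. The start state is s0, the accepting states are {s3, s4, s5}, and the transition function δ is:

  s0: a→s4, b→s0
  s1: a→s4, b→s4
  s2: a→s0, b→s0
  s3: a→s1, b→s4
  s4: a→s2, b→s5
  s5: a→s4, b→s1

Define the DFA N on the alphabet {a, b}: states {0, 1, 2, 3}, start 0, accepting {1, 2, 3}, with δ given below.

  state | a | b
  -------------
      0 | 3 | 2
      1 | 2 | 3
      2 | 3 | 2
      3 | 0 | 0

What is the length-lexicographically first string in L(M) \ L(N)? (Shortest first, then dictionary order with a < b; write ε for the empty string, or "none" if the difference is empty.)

The string ab is accepted by M but not by N.
No shorter string lies in the difference, and ab is the lexicographically first length-2 string in L(M) \ L(N).

ab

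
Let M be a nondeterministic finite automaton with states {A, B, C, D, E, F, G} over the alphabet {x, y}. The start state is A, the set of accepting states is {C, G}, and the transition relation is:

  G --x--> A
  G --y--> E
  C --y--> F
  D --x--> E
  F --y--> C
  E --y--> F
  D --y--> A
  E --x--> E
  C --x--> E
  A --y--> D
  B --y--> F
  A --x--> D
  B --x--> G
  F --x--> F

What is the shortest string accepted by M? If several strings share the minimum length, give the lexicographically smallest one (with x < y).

xxyy

A breadth-first search from A reaches an accepting state first via the path A → D → E → F → C on input xxyy.
No string of length < 4 is accepted (BFS exhausts all shorter strings without reaching an accepting state), and xxyy is the lexicographically least accepting string of length 4.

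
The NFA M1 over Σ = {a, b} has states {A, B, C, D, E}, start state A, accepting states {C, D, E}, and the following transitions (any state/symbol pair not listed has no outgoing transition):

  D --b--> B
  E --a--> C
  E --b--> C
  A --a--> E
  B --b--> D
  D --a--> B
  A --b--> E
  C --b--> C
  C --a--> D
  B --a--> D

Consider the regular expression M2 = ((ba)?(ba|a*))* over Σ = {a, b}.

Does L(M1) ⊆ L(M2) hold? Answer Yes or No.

The string b is in L(M1) but not in L(M2).
So L(M1) ⊄ L(M2).

No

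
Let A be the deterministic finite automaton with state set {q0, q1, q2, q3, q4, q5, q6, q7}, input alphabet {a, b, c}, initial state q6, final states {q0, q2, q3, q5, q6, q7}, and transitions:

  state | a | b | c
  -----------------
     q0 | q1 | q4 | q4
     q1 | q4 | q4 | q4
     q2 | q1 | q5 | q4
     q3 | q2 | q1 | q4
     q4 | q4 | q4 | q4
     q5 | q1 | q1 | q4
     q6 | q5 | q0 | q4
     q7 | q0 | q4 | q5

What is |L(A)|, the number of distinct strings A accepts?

3

The useful subgraph on states {q0, q5, q6} is acyclic, so L(A) is finite; the longest accepting path visits 2 useful states, giving maximum string length 1.
Counting accepting paths from q6 by length: 1 of length 0, 2 of length 1. Total 3.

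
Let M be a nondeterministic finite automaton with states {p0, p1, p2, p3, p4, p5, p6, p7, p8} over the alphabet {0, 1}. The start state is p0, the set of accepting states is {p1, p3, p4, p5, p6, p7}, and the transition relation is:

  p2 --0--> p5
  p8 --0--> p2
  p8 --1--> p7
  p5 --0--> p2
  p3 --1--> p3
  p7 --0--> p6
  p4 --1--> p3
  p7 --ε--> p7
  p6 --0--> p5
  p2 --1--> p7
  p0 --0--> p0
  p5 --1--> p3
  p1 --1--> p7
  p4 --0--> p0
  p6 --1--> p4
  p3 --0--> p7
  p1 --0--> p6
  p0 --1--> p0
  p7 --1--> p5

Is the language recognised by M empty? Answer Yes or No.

Yes

The states reachable from the start state are {p0}.
None of the accepting states {p1, p3, p4, p5, p6, p7} is reachable, so no string is accepted and L(M) = ∅.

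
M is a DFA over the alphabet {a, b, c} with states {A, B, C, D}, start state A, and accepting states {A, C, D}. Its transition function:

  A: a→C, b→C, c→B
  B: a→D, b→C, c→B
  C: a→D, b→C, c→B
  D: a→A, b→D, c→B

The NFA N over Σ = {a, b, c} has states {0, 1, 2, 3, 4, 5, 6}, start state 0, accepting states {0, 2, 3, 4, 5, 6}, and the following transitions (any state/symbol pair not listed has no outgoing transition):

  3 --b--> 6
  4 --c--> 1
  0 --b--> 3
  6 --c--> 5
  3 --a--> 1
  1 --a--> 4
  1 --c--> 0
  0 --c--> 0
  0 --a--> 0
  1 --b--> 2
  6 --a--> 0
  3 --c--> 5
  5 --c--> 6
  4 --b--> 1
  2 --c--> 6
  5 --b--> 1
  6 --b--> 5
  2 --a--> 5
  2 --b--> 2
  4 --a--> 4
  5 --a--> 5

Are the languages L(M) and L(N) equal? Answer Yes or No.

No

The string ba is accepted by M but rejected by N.
So L(M) ≠ L(N).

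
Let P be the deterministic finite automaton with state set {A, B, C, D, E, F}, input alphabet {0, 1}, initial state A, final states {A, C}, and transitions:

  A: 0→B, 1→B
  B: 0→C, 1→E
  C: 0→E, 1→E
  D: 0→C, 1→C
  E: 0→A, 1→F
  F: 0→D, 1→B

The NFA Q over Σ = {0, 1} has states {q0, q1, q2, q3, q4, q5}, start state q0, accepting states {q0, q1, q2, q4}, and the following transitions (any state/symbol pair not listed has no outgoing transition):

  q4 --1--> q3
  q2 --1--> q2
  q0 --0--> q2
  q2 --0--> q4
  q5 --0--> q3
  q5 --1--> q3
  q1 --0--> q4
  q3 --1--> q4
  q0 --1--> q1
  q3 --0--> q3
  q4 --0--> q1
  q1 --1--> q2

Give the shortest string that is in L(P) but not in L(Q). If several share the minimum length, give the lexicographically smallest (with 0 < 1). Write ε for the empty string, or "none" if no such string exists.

The string 0010 is accepted by P but not by Q.
No shorter string lies in the difference, and 0010 is the lexicographically first length-4 string in L(P) \ L(Q).

0010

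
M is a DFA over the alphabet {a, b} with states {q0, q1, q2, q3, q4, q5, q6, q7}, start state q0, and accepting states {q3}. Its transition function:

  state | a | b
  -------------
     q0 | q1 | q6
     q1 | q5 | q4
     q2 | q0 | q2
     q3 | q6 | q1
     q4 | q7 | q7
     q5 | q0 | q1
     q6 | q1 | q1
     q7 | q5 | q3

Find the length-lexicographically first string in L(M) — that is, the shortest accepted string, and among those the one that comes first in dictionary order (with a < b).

A breadth-first search from q0 reaches an accepting state first via the path q0 → q1 → q4 → q7 → q3 on input abab.
No string of length < 4 is accepted (BFS exhausts all shorter strings without reaching an accepting state), and abab is the lexicographically least accepting string of length 4.

abab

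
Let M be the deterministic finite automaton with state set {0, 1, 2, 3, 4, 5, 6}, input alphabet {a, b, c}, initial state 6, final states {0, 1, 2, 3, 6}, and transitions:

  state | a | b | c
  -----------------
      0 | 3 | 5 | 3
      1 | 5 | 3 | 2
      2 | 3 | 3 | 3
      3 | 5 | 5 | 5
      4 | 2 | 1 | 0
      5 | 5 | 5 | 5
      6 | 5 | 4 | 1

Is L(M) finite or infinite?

The useful states (reachable from 6 and able to reach an accepting state) are {0, 1, 2, 3, 4, 6}.
Restricted to these states the transition graph has no cycle, so every accepting path has bounded length and L is finite.

finite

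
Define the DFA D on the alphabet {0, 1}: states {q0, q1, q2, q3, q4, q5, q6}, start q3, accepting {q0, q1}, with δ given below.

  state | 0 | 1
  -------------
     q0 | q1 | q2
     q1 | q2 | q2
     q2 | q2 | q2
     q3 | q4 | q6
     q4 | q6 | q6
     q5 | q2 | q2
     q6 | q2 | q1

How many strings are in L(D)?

The useful subgraph on states {q1, q3, q4, q6} is acyclic, so L(D) is finite; the longest accepting path visits 4 useful states, giving maximum string length 3.
Counting accepting paths from q3 by length: 1 of length 2, 2 of length 3. Total 3.

3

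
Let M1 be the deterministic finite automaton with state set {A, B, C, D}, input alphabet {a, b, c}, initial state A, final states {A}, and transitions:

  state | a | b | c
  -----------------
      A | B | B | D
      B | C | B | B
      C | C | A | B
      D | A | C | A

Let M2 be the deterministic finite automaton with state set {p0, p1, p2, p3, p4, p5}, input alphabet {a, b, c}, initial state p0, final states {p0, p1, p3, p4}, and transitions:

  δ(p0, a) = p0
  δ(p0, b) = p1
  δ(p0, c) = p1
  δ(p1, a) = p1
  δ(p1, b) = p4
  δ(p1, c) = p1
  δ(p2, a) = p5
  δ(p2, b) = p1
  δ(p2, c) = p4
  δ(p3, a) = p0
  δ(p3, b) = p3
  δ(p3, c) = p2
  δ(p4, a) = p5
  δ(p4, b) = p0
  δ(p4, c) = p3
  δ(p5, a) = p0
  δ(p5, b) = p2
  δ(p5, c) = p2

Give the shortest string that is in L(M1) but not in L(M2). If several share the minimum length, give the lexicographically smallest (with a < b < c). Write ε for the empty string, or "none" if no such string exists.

bbab

The string bbab is accepted by M1 but not by M2.
No shorter string lies in the difference, and bbab is the lexicographically first length-4 string in L(M1) \ L(M2).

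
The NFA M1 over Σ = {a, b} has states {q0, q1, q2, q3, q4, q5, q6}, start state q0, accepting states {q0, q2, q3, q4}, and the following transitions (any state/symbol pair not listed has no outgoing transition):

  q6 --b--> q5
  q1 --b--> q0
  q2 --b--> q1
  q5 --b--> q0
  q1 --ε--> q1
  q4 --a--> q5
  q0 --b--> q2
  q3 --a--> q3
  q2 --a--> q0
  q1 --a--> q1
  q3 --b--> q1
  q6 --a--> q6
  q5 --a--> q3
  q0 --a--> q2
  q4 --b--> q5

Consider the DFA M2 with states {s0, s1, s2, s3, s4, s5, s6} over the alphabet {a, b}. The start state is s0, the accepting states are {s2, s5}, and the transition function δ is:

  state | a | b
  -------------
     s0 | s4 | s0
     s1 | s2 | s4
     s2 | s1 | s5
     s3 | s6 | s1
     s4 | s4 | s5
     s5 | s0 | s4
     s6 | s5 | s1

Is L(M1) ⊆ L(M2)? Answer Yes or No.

The empty string ε is in L(M1) but not in L(M2).
So L(M1) ⊄ L(M2).

No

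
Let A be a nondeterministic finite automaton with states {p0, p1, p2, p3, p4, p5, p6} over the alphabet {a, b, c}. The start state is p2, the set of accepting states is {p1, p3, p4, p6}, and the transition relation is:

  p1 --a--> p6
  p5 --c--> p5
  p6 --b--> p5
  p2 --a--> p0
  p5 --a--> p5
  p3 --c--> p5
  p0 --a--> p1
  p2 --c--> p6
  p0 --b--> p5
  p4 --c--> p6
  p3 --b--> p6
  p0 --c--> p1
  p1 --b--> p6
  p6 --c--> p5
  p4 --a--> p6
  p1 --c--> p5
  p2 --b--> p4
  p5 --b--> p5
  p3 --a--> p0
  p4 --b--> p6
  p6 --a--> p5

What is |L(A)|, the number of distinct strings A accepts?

11

The useful subgraph on states {p0, p1, p2, p4, p6} is acyclic, so L(A) is finite; the longest accepting path visits 4 useful states, giving maximum string length 3.
Counting accepting paths from p2 by length: 2 of length 1, 5 of length 2, 4 of length 3. Total 11.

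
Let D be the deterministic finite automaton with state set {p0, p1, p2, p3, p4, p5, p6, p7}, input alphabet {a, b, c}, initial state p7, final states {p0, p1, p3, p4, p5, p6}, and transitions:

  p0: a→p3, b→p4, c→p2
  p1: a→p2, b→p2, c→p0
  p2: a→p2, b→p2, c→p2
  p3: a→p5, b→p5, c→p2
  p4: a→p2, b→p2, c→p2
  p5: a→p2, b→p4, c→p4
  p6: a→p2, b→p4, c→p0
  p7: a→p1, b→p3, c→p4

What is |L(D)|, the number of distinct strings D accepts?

The useful subgraph on states {p0, p1, p3, p4, p5, p7} is acyclic, so L(D) is finite; the longest accepting path visits 6 useful states, giving maximum string length 5.
Counting accepting paths from p7 by length: 3 of length 1, 3 of length 2, 6 of length 3, 2 of length 4, 4 of length 5. Total 18.

18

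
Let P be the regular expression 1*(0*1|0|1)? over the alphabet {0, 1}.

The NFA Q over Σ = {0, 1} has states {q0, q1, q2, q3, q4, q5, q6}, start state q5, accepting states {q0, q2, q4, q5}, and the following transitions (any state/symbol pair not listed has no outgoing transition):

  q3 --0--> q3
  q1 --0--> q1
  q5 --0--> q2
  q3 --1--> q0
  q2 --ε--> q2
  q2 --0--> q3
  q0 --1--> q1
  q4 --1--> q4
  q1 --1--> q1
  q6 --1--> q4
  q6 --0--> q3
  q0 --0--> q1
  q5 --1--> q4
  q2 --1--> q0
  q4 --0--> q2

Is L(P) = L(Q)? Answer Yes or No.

Yes

Converting the expression P to a DFA (subset construction, then merging equivalent states) gives the minimal DFA with states {p0, p1, p2, p3, p4}, start state p0, accepting states {p0, p1, p3} and transitions p0: 0→p1, 1→p0; p1: 0→p2, 1→p3; p2: 0→p2, 1→p3; p3: 0→p4, 1→p4; p4: 0→p4, 1→p4.
Exploring the product automaton P × Q from the start pair (p0, q5), following both machines on each input symbol, reaches 6 state pairs: (p0, q5), (p1, q2), (p0, q4), (p2, q3), (p3, q0), (p4, q1).
P accepts in {p0, p1, p3} and Q accepts in {q0, q2, q4, q5}. In every reachable pair the two components are either both accepting — (p0, q5), (p1, q2), (p0, q4), (p3, q0) — or both non-accepting, so no string is accepted by exactly one of the machines: L(P) \ L(Q) and L(Q) \ L(P) are both empty.
Hence every string is accepted by P iff it is accepted by Q, and the two languages coincide.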